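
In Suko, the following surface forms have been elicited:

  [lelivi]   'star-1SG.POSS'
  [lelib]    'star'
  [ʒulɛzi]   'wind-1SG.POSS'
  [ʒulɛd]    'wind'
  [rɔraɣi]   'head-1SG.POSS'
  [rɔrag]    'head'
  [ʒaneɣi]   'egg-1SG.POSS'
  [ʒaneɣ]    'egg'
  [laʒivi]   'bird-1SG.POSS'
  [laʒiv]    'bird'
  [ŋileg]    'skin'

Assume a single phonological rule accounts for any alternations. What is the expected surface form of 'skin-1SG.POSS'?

In [rɔraɣi] and [rɔrag] the final segment of 'head' alternates: [ɣ] ~ [g].
But 'egg' keeps [ɣ] in both environments ([ʒaneɣi], [ʒaneɣ]), so there is no rule changing /ɣ/ to [g] in isolation.
Therefore /g/ is basic and [ɣ] is derived by intervocalic spirantization (voiced stops become fricatives between vowels).
From [ŋileg] the stem 'skin' is /ŋileg/; between vowels this yields [ŋileɣi].

[ŋileɣi]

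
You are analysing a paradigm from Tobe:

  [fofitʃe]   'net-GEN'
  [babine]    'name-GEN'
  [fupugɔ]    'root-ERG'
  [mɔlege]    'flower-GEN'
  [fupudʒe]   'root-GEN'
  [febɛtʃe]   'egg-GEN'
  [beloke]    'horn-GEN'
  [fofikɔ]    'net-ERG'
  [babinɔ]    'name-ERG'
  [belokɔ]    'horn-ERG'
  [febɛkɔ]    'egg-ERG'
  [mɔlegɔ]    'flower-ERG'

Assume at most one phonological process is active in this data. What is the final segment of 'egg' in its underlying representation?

/tʃ/

The stem for 'egg' ends in [k] in [febɛkɔ] but [tʃ] in [febɛtʃe].
Compare 'horn', with invariant [k] in [belokɔ] and [beloke]: an analysis with underlying /k/ and a rule producing [tʃ] before the GEN suffix would wrongly predict alternation here too.
Therefore /tʃ/ is basic and [k] is derived by depalatalization (palato-alveolar /tʃ/ and /dʒ/ become [k] and [g] when no front vowel follows).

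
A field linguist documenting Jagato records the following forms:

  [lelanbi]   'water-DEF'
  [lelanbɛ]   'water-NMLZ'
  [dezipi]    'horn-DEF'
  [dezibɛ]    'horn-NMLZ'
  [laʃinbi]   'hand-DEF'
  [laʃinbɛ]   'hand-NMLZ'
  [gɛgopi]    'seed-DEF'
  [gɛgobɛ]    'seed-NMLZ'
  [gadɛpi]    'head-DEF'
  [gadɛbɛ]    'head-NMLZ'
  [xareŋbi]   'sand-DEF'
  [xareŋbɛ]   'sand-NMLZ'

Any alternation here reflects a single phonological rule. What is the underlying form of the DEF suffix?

/-pi/

The DEF suffix surfaces as [-bi] and [-pi], depending on the final segment of the stem.
The NMLZ suffix, which begins with [b], is invariant after every stem; so [b] is not altered by any rule here.
So the underlying form is /-pi/, and voiceless stops become voiced after a nasal.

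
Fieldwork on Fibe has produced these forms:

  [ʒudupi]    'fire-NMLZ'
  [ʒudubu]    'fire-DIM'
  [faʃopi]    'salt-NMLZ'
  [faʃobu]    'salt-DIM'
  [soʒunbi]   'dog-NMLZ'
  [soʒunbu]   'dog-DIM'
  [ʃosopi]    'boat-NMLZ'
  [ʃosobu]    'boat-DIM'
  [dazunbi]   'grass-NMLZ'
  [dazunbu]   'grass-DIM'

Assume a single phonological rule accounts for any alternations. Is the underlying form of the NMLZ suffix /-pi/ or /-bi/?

The NMLZ suffix surfaces as [-bi] and [-pi], depending on the final segment of the stem.
The DIM suffix, which begins with [b], is invariant after every stem; so [b] is not altered by any rule here.
So the underlying form is /-pi/, and voiceless stops become voiced after a nasal.

/-pi/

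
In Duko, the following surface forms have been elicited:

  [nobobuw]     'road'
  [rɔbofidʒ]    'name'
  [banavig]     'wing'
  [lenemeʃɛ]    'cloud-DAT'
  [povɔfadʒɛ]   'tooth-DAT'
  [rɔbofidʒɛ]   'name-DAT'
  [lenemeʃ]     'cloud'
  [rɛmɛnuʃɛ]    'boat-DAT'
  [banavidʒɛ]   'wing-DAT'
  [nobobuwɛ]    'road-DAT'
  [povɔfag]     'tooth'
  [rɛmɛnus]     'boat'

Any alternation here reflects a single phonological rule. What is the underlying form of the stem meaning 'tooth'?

'tooth' shows [dʒ] ~ [g] at the end of the stem ([povɔfadʒɛ] vs [povɔfag]).
But 'name' keeps [dʒ] in both environments ([rɔbofidʒɛ], [rɔbofidʒ]), so there is no rule changing /dʒ/ to [g] in isolation.
Therefore /g/ is basic and [dʒ] is derived by palatalization before a front vowel (/g/ and /s/ become palato-alveolar [dʒ] and [ʃ] before a front vowel).

/povɔfag/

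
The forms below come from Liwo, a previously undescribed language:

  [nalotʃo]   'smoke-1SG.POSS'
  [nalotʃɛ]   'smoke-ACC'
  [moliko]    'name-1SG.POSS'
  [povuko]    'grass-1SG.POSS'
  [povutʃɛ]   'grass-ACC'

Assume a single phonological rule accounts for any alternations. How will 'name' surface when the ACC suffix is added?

[molitʃɛ]

'grass' shows [k] ~ [tʃ] at the end of the stem ([povuko] vs [povutʃɛ]).
The stem 'smoke' ([nalotʃo], [nalotʃɛ]) shows [tʃ] unchanged in both environments, so [tʃ] cannot be basic with [k] derived before the 1SG.POSS suffix.
The alternation reflects palatalization before a front vowel: /k/ becomes palato-alveolar [tʃ] before a front vowel. /k/ is underlying.
The one attested form of 'name', [moliko], shows underlying /molik/. Applying the same rule before a front vowel gives [molitʃɛ].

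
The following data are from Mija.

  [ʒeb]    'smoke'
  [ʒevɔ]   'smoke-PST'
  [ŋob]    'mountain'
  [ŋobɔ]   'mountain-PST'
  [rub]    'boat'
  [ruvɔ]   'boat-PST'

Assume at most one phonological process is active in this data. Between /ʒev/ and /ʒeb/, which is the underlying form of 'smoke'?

The stem for 'smoke' ends in [b] in [ʒeb] but [v] in [ʒevɔ].
If /b/ were underlying and a rule turned it into [v] before the PST suffix, 'mountain' would also alternate; but it has [b] in both [ŋob] and [ŋobɔ].
The underlying segment must be /v/; voiced fricatives become stops word-finally, yielding [b] there.

/ʒev/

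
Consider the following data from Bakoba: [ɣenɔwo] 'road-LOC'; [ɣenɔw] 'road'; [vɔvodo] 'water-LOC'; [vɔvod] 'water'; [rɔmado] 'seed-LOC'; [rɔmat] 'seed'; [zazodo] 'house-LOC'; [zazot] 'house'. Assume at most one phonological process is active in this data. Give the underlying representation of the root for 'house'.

/zazot/

The stem for 'house' ends in [d] in [zazodo] but [t] in [zazot].
Compare 'water', with invariant [d] in [vɔvodo] and [vɔvod]: an analysis with underlying /d/ and a rule producing [t] in isolation would wrongly predict alternation here too.
Therefore /t/ is basic and [d] is derived by intervocalic voicing (voiceless stops become voiced between vowels).
So 'house' = /zazot/.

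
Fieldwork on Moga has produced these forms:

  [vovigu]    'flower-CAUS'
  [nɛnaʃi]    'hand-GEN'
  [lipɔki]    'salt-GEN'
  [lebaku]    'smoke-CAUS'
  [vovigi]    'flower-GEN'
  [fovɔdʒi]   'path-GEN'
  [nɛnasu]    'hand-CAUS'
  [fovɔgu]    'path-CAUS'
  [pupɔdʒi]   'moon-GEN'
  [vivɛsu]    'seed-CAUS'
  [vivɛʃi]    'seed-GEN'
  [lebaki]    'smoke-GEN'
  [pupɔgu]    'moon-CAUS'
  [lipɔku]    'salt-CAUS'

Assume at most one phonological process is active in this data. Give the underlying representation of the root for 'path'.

The stem for 'path' ends in [dʒ] in [fovɔdʒi] but [g] in [fovɔgu].
Compare 'flower', with invariant [g] in [vovigi] and [vovigu]: an analysis with underlying /g/ and a rule producing [dʒ] before the GEN suffix would wrongly predict alternation here too.
The underlying segment must be /dʒ/; palato-alveolar /dʒ/ and /ʃ/ become [g] and [s] when no front vowel follows, yielding [g] there.

/fovɔdʒ/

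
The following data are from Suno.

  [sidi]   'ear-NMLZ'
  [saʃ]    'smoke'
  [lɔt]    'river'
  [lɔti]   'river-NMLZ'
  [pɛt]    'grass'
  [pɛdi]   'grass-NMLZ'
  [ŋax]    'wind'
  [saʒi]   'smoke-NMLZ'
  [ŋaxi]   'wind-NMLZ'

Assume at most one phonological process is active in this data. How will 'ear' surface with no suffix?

The stem for 'grass' ends in [d] in [pɛdi] but [t] in [pɛt].
The stem 'river' ([lɔti], [lɔt]) shows [t] unchanged in both environments, so [t] cannot be basic with [d] derived before the NMLZ suffix.
The alternation reflects word-final obstruent devoicing: voiced obstruents become voiceless word-finally. /d/ is underlying.
The one attested form of 'ear', [sidi], shows underlying /sid/. Applying the same rule word-finally gives [sit].

[sit]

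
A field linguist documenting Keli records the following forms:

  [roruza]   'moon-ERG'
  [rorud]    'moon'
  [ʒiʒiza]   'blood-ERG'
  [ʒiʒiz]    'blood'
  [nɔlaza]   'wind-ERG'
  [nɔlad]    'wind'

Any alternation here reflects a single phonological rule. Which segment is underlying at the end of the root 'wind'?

'wind' shows [z] ~ [d] at the end of the stem ([nɔlaza] vs [nɔlad]).
If /z/ were underlying and a rule turned it into [d] in isolation, 'blood' would also alternate; but it has [z] in both [ʒiʒiza] and [ʒiʒiz].
The alternation reflects intervocalic spirantization: voiced stops become fricatives between vowels. /d/ is underlying.

/d/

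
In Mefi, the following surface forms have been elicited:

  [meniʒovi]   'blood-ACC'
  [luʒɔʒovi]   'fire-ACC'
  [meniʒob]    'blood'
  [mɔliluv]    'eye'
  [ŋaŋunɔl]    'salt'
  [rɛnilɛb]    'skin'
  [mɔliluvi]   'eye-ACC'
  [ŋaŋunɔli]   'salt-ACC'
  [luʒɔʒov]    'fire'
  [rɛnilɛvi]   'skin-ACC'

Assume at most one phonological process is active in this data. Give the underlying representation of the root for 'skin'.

/rɛnilɛb/

The stem for 'skin' ends in [v] in [rɛnilɛvi] but [b] in [rɛnilɛb].
The stem 'eye' ([mɔliluvi], [mɔliluv]) shows [v] unchanged in both environments, so [v] cannot be basic with [b] derived in isolation.
Therefore /b/ is basic and [v] is derived by intervocalic spirantization (voiced stops become fricatives between vowels).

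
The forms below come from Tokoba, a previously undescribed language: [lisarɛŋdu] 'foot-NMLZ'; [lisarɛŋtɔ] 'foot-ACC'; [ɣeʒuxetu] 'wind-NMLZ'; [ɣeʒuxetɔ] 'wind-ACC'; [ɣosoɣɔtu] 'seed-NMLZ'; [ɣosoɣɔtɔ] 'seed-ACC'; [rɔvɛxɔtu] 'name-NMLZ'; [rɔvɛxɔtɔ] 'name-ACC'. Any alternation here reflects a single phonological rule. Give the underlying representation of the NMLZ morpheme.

The NMLZ suffix surfaces as [-du] and [-tu], depending on the final segment of the stem.
By contrast the ACC suffix keeps its initial [t] throughout — that segment must be underlying.
The NMLZ suffix is therefore /-du/ underlyingly, with post-vocalic devoicing: voiced stops become voiceless after a vowel.

/-du/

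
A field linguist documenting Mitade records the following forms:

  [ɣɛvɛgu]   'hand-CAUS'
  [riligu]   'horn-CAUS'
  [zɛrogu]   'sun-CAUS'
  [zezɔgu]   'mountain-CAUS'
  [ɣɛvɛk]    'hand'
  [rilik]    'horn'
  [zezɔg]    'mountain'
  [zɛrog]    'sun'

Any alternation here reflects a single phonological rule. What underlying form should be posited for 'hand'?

'hand' shows [g] ~ [k] at the end of the stem ([ɣɛvɛgu] vs [ɣɛvɛk]).
But 'sun' keeps [g] in both environments ([zɛrogu], [zɛrog]), so there is no rule changing /g/ to [k] in isolation.
So /k/ is underlying, and a rule of intervocalic voicing — voiceless stops become voiced between vowels — gives [g].
Hence 'hand' is /ɣɛvɛk/ underlyingly.

/ɣɛvɛk/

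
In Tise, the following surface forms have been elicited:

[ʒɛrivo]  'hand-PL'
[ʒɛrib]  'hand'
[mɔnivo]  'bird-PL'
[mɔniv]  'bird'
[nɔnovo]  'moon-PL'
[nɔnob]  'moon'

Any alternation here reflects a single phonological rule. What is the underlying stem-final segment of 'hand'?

/b/

The stem for 'hand' ends in [v] in [ʒɛrivo] but [b] in [ʒɛrib].
Compare 'bird', with invariant [v] in [mɔnivo] and [mɔniv]: an analysis with underlying /v/ and a rule producing [b] in isolation would wrongly predict alternation here too.
So /b/ is underlying, and a rule of intervocalic spirantization — voiced stops become fricatives between vowels — gives [v].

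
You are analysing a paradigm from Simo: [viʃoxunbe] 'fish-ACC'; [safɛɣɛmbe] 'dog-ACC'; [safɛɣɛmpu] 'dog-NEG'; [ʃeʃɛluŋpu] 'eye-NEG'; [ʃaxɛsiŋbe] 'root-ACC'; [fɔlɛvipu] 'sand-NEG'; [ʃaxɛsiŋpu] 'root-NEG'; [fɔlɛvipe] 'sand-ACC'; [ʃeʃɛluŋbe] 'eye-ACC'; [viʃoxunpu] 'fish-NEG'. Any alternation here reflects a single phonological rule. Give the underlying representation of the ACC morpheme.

The ACC suffix surfaces as [-be] and [-pe], depending on the final segment of the stem.
The NEG suffix, which begins with [p], is invariant after every stem; so [p] is not altered by any rule here.
The ACC suffix is therefore /-be/ underlyingly, with post-vocalic devoicing: voiced stops become voiceless after a vowel.

/-be/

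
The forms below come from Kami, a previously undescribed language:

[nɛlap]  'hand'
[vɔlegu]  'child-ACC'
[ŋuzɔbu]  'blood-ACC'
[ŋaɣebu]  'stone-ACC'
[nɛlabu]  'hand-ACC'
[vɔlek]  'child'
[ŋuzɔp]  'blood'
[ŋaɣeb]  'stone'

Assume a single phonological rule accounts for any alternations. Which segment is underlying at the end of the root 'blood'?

/p/

The stem for 'blood' ends in [b] in [ŋuzɔbu] but [p] in [ŋuzɔp].
If /b/ were underlying and a rule turned it into [p] in isolation, 'stone' would also alternate; but it has [b] in both [ŋaɣebu] and [ŋaɣeb].
The alternation reflects intervocalic voicing: voiceless stops become voiced between vowels. /p/ is underlying.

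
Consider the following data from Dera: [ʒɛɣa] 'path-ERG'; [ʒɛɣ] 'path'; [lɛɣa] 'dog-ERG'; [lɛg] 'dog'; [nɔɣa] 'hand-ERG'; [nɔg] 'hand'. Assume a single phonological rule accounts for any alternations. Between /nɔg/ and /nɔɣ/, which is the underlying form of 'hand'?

The root 'hand' surfaces as [nɔɣa] and [nɔg], with a stem-final [ɣ] ~ [g] alternation.
The stem 'path' ([ʒɛɣa], [ʒɛɣ]) shows [ɣ] unchanged in both environments, so [ɣ] cannot be basic with [g] derived in isolation.
So /g/ is underlying, and a rule of intervocalic spirantization — voiced stops become fricatives between vowels — gives [ɣ].

/nɔg/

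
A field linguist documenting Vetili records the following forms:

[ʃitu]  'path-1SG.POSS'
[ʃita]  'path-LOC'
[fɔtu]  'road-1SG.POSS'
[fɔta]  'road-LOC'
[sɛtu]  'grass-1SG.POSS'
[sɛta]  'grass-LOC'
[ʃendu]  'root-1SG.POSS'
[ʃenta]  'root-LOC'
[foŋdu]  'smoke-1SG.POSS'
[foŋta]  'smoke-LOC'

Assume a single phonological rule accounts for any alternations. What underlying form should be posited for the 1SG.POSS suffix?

The 1SG.POSS suffix surfaces as [-du] and [-tu], depending on the final segment of the stem.
By contrast the LOC suffix keeps its initial [t] throughout — that segment must be underlying.
So the underlying form is /-du/, and voiced stops become voiceless after a vowel.

/-du/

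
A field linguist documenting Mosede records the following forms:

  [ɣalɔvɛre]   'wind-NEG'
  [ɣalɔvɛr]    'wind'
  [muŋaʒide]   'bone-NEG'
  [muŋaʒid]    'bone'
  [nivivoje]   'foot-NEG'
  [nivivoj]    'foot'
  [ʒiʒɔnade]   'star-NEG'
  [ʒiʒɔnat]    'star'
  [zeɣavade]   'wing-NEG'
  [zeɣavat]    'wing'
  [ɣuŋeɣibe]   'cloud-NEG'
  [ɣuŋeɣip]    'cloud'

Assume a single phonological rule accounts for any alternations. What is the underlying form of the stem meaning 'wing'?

The stem for 'wing' ends in [d] in [zeɣavade] but [t] in [zeɣavat].
The stem 'bone' ([muŋaʒide], [muŋaʒid]) shows [d] unchanged in both environments, so [d] cannot be basic with [t] derived in isolation.
So /t/ is underlying, and a rule of intervocalic voicing — voiceless stops become voiced between vowels — gives [d].
So 'wing' = /zeɣavat/.

/zeɣavat/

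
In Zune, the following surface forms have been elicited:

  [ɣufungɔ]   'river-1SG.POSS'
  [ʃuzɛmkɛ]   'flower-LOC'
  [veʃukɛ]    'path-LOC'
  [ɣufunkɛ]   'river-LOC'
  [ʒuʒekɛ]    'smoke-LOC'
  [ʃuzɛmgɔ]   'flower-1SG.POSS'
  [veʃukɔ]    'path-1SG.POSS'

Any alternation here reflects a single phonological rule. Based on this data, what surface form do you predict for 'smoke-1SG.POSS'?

[ʒuʒekɔ]

The 1SG.POSS suffix surfaces as [-gɔ] and [-kɔ], depending on the final segment of the stem.
The LOC suffix, which begins with [k], is invariant after every stem; so [k] is not altered by any rule here.
So the underlying form is /-gɔ/, and voiced stops become voiceless after a vowel.
After 'smoke', which ends in a vowel, the suffix surfaces as [-kɔ], giving [ʒuʒekɔ].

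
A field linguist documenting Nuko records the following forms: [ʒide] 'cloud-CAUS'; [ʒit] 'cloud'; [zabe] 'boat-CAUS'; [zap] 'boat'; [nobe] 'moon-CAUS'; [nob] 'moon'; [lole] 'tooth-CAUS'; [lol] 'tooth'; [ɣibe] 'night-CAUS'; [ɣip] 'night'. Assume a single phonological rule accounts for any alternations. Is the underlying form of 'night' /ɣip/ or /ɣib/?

In [ɣibe] and [ɣip] the final segment of 'night' alternates: [b] ~ [p].
If /b/ were underlying and a rule turned it into [p] in isolation, 'moon' would also alternate; but it has [b] in both [nobe] and [nob].
Therefore /p/ is basic and [b] is derived by intervocalic voicing (voiceless stops become voiced between vowels).

/ɣip/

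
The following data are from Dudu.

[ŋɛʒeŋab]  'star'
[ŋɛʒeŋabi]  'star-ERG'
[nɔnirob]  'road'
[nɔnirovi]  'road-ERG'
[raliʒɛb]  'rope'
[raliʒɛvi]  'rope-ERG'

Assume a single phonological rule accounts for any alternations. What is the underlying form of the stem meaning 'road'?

/nɔnirov/

In [nɔnirob] and [nɔnirovi] the final segment of 'road' alternates: [b] ~ [v].
But 'star' keeps [b] in both environments ([ŋɛʒeŋab], [ŋɛʒeŋabi]), so there is no rule changing /b/ to [v] before the ERG suffix.
The alternation reflects word-final hardening: voiced fricatives become stops word-finally. /v/ is underlying.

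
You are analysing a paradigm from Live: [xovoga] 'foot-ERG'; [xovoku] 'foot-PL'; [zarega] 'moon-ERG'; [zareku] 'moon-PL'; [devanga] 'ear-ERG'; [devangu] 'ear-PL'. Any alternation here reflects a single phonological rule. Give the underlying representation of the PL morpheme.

/-ku/

The PL morpheme has two allomorphs, [-gu] and [-ku].
By contrast the ERG suffix keeps its initial [g] throughout — that segment must be underlying.
The PL suffix is therefore /-ku/ underlyingly, with post-nasal voicing: voiceless stops become voiced after a nasal.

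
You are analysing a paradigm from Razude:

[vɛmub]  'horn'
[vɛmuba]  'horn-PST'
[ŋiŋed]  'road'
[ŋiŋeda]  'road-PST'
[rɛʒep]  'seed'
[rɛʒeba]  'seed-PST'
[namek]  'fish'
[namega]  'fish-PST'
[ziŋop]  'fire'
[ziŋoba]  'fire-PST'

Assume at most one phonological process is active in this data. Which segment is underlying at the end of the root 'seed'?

The root 'seed' surfaces as [rɛʒep] and [rɛʒeba], with a stem-final [p] ~ [b] alternation.
The stem 'horn' ([vɛmub], [vɛmuba]) shows [b] unchanged in both environments, so [b] cannot be basic with [p] derived in isolation.
The underlying segment must be /p/; voiceless stops become voiced between vowels, yielding [b] there.

/p/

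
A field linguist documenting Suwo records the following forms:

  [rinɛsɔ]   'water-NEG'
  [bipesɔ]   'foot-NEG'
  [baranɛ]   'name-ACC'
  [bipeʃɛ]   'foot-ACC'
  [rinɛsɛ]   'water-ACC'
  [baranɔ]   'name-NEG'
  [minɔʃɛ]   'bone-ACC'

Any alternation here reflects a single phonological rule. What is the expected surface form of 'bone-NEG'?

'foot' shows [s] ~ [ʃ] at the end of the stem ([bipesɔ] vs [bipeʃɛ]).
But 'water' keeps [s] in both environments ([rinɛsɔ], [rinɛsɛ]), so there is no rule changing /s/ to [ʃ] before the ACC suffix.
The underlying segment must be /ʃ/; palato-alveolar /ʃ/ becomes [s] when no front vowel follows, yielding [s] there.
From [minɔʃɛ] the stem 'bone' is /minɔʃ/; when no front vowel follows this yields [minɔsɔ].

[minɔsɔ]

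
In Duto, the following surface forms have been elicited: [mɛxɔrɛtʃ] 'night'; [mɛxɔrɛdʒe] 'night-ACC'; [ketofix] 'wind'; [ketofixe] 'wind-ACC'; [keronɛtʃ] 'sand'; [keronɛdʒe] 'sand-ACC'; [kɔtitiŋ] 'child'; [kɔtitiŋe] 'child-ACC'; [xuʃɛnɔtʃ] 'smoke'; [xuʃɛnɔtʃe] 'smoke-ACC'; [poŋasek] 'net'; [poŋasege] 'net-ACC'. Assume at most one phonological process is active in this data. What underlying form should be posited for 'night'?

/mɛxɔrɛdʒ/

'night' shows [tʃ] ~ [dʒ] at the end of the stem ([mɛxɔrɛtʃ] vs [mɛxɔrɛdʒe]).
Compare 'smoke', with invariant [tʃ] in [xuʃɛnɔtʃ] and [xuʃɛnɔtʃe]: an analysis with underlying /tʃ/ and a rule producing [dʒ] before the ACC suffix would wrongly predict alternation here too.
So /dʒ/ is underlying, and a rule of word-final obstruent devoicing — voiced obstruents become voiceless word-finally — gives [tʃ].
Hence 'night' is /mɛxɔrɛdʒ/ underlyingly.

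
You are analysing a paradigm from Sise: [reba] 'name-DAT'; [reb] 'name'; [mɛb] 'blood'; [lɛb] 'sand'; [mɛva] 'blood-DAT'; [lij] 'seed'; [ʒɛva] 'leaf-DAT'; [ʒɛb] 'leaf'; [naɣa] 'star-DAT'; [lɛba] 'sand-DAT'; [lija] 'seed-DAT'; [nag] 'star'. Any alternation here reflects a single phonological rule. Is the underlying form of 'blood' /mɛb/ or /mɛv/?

The stem for 'blood' ends in [b] in [mɛb] but [v] in [mɛva].
The stem 'sand' ([lɛb], [lɛba]) shows [b] unchanged in both environments, so [b] cannot be basic with [v] derived before the DAT suffix.
The alternation reflects word-final hardening: voiced fricatives become stops word-finally. /v/ is underlying.

/mɛv/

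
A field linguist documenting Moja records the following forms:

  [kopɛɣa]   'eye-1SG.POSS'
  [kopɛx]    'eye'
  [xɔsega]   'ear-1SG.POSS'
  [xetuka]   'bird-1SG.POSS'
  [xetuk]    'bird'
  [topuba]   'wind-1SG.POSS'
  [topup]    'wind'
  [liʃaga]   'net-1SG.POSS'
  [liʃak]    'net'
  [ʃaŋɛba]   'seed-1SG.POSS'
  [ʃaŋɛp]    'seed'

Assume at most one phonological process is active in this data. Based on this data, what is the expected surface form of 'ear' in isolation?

'net' shows [g] ~ [k] at the end of the stem ([liʃaga] vs [liʃak]).
Compare 'bird', with invariant [k] in [xetuka] and [xetuk]: an analysis with underlying /k/ and a rule producing [g] before the 1SG.POSS suffix would wrongly predict alternation here too.
The alternation reflects word-final obstruent devoicing: voiced obstruents become voiceless word-finally. /g/ is underlying.
From [xɔsega] the stem 'ear' is /xɔseg/; word-finally this yields [xɔsek].

[xɔsek]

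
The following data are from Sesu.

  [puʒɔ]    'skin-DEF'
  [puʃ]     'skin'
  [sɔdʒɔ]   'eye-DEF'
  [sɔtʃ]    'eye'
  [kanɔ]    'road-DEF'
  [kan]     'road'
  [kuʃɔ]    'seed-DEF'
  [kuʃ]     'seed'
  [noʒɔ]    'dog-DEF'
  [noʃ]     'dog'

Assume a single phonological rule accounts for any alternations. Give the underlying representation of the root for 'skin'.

The stem for 'skin' ends in [ʒ] in [puʒɔ] but [ʃ] in [puʃ].
Compare 'seed', with invariant [ʃ] in [kuʃɔ] and [kuʃ]: an analysis with underlying /ʃ/ and a rule producing [ʒ] before the DEF suffix would wrongly predict alternation here too.
So /ʒ/ is underlying, and a rule of word-final obstruent devoicing — voiced obstruents become voiceless word-finally — gives [ʃ].

/puʒ/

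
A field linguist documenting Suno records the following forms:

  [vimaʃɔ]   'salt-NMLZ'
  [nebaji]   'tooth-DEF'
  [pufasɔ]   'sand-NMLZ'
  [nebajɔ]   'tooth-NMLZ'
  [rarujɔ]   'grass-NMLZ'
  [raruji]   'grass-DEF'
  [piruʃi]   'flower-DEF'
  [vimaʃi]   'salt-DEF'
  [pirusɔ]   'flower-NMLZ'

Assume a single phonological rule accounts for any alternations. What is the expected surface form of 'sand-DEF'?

The stem for 'flower' ends in [s] in [pirusɔ] but [ʃ] in [piruʃi].
But 'salt' keeps [ʃ] in both environments ([vimaʃɔ], [vimaʃi]), so there is no rule changing /ʃ/ to [s] before the NMLZ suffix.
So /s/ is underlying, and a rule of palatalization before a front vowel — /s/ becomes palato-alveolar [ʃ] before a front vowel — gives [ʃ].
The one attested form of 'sand', [pufasɔ], shows underlying /pufas/. Applying the same rule before a front vowel gives [pufaʃi].

[pufaʃi]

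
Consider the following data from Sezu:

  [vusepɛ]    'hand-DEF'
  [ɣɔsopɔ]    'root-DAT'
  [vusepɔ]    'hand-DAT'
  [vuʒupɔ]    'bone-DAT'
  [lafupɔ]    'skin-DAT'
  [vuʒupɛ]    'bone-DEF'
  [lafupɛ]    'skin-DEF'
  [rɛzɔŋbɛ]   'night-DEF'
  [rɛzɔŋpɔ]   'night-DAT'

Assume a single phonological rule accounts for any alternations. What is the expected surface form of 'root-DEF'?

[ɣɔsopɛ]

The DEF morpheme has two allomorphs, [-bɛ] and [-pɛ].
The DAT suffix, which begins with [p], is invariant after every stem; so [p] is not altered by any rule here.
So the underlying form is /-bɛ/, and voiced stops become voiceless after a vowel.
After 'root', which ends in a vowel, the suffix surfaces as [-pɛ], giving [ɣɔsopɛ].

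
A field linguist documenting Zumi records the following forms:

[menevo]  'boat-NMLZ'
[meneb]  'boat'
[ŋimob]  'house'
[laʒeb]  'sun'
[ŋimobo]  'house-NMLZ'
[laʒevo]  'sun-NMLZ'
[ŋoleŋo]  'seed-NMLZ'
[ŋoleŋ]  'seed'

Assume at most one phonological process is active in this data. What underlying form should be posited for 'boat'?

/menev/

The root 'boat' surfaces as [menevo] and [meneb], with a stem-final [v] ~ [b] alternation.
The stem 'house' ([ŋimobo], [ŋimob]) shows [b] unchanged in both environments, so [b] cannot be basic with [v] derived before the NMLZ suffix.
The underlying segment must be /v/; voiced fricatives become stops word-finally, yielding [b] there.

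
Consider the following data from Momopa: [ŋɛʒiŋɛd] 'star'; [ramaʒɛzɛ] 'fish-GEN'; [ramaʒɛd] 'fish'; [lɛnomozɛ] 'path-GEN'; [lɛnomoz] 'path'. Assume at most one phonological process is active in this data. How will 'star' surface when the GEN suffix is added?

[ŋɛʒiŋɛzɛ]

'fish' shows [z] ~ [d] at the end of the stem ([ramaʒɛzɛ] vs [ramaʒɛd]).
But 'path' keeps [z] in both environments ([lɛnomozɛ], [lɛnomoz]), so there is no rule changing /z/ to [d] in isolation.
The alternation reflects intervocalic spirantization: voiced stops become fricatives between vowels. /d/ is underlying.
From [ŋɛʒiŋɛd] the stem 'star' is /ŋɛʒiŋɛd/; between vowels this yields [ŋɛʒiŋɛzɛ].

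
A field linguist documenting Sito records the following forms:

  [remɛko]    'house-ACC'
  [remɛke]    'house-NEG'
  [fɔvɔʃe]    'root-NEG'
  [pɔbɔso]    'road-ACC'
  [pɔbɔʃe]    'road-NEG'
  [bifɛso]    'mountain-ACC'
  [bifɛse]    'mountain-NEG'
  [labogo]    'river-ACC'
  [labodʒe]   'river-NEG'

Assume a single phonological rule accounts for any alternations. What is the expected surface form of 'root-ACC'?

'road' shows [s] ~ [ʃ] at the end of the stem ([pɔbɔso] vs [pɔbɔʃe]).
If /s/ were underlying and a rule turned it into [ʃ] before the NEG suffix, 'mountain' would also alternate; but it has [s] in both [bifɛso] and [bifɛse].
The underlying segment must be /ʃ/; palato-alveolar /dʒ/ and /ʃ/ become [g] and [s] when no front vowel follows, yielding [s] there.
From [fɔvɔʃe] the stem 'root' is /fɔvɔʃ/; when no front vowel follows this yields [fɔvɔso].

[fɔvɔso]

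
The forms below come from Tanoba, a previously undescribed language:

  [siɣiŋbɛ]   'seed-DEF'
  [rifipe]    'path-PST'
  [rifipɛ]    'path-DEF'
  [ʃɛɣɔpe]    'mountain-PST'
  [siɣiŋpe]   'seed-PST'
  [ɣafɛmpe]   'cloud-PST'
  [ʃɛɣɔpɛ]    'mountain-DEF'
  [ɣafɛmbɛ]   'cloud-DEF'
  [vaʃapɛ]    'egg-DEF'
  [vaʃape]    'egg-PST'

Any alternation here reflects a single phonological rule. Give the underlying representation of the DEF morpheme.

/-bɛ/

The DEF suffix surfaces as [-bɛ] and [-pɛ], depending on the final segment of the stem.
The PST suffix, which begins with [p], is invariant after every stem; so [p] is not altered by any rule here.
The DEF suffix is therefore /-bɛ/ underlyingly, with post-vocalic devoicing: voiced stops become voiceless after a vowel.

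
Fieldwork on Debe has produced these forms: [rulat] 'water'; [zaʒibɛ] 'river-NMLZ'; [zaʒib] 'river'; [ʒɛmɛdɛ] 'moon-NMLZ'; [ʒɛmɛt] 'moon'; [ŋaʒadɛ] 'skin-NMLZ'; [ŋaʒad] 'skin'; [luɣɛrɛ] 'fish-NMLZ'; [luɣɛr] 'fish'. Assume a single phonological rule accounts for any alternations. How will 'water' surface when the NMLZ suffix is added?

In [ʒɛmɛdɛ] and [ʒɛmɛt] the final segment of 'moon' alternates: [d] ~ [t].
But 'skin' keeps [d] in both environments ([ŋaʒadɛ], [ŋaʒad]), so there is no rule changing /d/ to [t] in isolation.
Therefore /t/ is basic and [d] is derived by intervocalic voicing (voiceless stops become voiced between vowels).
From [rulat] the stem 'water' is /rulat/; between vowels this yields [ruladɛ].

[ruladɛ]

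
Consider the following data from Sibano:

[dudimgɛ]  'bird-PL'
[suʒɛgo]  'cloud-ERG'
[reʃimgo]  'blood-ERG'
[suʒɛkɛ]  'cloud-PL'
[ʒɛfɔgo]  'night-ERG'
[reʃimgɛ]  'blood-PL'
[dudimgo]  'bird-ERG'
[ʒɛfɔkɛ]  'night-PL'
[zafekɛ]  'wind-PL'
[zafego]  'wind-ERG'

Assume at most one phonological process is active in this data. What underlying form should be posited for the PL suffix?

/-kɛ/

The PL suffix surfaces as [-gɛ] and [-kɛ], depending on the final segment of the stem.
The ERG suffix, which begins with [g], is invariant after every stem; so [g] is not altered by any rule here.
The PL suffix is therefore /-kɛ/ underlyingly, with post-nasal voicing: voiceless stops become voiced after a nasal.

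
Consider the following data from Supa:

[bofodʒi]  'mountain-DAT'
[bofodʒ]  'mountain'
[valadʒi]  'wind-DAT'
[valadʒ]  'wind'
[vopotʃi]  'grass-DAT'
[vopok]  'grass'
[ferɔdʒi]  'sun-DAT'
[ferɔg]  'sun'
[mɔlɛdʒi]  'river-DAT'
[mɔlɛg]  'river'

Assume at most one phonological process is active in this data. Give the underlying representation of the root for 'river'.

The root 'river' surfaces as [mɔlɛdʒi] and [mɔlɛg], with a stem-final [dʒ] ~ [g] alternation.
The stem 'wind' ([valadʒi], [valadʒ]) shows [dʒ] unchanged in both environments, so [dʒ] cannot be basic with [g] derived in isolation.
The alternation reflects palatalization before a front vowel: /k/ and /g/ become palato-alveolar [tʃ] and [dʒ] before a front vowel. /g/ is underlying.
The underlying form of 'river' is therefore /mɔlɛg/.

/mɔlɛg/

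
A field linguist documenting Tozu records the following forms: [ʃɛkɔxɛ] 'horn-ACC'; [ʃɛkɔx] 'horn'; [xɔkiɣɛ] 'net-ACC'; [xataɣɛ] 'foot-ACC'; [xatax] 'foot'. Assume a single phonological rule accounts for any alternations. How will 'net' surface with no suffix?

[xɔkix]

The stem for 'foot' ends in [x] in [xatax] but [ɣ] in [xataɣɛ].
If /x/ were underlying and a rule turned it into [ɣ] before the ACC suffix, 'horn' would also alternate; but it has [x] in both [ʃɛkɔx] and [ʃɛkɔxɛ].
The underlying segment must be /ɣ/; voiced obstruents become voiceless word-finally, yielding [x] there.
The one attested form of 'net', [xɔkiɣɛ], shows underlying /xɔkiɣ/. Applying the same rule word-finally gives [xɔkix].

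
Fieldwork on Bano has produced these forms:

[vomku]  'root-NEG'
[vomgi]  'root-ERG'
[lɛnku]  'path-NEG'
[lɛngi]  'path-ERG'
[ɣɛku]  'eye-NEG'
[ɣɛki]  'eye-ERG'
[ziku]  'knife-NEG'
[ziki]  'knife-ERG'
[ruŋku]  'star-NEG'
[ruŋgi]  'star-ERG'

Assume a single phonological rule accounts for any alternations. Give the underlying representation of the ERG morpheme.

The ERG suffix surfaces as [-gi] and [-ki], depending on the final segment of the stem.
The NEG suffix, which begins with [k], is invariant after every stem; so [k] is not altered by any rule here.
The ERG suffix is therefore /-gi/ underlyingly, with post-vocalic devoicing: voiced stops become voiceless after a vowel.

/-gi/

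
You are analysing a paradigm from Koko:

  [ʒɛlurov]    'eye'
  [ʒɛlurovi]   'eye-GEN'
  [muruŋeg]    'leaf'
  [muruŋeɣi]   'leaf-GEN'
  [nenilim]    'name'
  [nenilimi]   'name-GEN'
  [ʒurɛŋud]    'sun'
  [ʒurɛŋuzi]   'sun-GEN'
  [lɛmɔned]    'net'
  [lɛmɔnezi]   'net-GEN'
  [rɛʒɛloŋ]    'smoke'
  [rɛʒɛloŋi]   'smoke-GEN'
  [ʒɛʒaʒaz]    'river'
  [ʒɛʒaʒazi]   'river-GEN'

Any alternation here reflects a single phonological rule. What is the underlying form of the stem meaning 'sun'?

The stem for 'sun' ends in [d] in [ʒurɛŋud] but [z] in [ʒurɛŋuzi].
The stem 'river' ([ʒɛʒaʒaz], [ʒɛʒaʒazi]) shows [z] unchanged in both environments, so [z] cannot be basic with [d] derived in isolation.
The alternation reflects intervocalic spirantization: voiced stops become fricatives between vowels. /d/ is underlying.

/ʒurɛŋud/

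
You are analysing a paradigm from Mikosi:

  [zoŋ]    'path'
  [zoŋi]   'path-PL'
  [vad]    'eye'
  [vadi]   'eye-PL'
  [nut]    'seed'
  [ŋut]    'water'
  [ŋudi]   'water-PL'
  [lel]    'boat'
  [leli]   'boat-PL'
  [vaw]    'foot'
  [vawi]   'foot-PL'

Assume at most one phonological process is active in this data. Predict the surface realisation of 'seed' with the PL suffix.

The root 'water' surfaces as [ŋut] and [ŋudi], with a stem-final [t] ~ [d] alternation.
If /d/ were underlying and a rule turned it into [t] in isolation, 'eye' would also alternate; but it has [d] in both [vad] and [vadi].
So /t/ is underlying, and a rule of intervocalic voicing — voiceless stops become voiced between vowels — gives [d].
The one attested form of 'seed', [nut], shows underlying /nut/. Applying the same rule between vowels gives [nudi].

[nudi]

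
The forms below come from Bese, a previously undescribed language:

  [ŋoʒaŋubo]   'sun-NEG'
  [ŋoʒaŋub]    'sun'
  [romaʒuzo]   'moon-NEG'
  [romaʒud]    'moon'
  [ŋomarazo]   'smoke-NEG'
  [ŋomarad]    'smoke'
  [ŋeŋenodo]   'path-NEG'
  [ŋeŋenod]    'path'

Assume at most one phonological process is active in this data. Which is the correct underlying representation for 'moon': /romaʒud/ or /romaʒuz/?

/romaʒuz/

'moon' shows [z] ~ [d] at the end of the stem ([romaʒuzo] vs [romaʒud]).
Compare 'path', with invariant [d] in [ŋeŋenodo] and [ŋeŋenod]: an analysis with underlying /d/ and a rule producing [z] before the NEG suffix would wrongly predict alternation here too.
The underlying segment must be /z/; voiced fricatives become stops word-finally, yielding [d] there.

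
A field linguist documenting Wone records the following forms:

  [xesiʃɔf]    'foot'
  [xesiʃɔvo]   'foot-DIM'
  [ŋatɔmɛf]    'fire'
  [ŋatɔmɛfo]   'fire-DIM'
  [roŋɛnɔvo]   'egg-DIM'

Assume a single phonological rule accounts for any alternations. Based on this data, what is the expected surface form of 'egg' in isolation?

[roŋɛnɔf]

'foot' shows [f] ~ [v] at the end of the stem ([xesiʃɔf] vs [xesiʃɔvo]).
The stem 'fire' ([ŋatɔmɛf], [ŋatɔmɛfo]) shows [f] unchanged in both environments, so [f] cannot be basic with [v] derived before the DIM suffix.
Therefore /v/ is basic and [f] is derived by word-final obstruent devoicing (voiced obstruents become voiceless word-finally).
The one attested form of 'egg', [roŋɛnɔvo], shows underlying /roŋɛnɔv/. Applying the same rule word-finally gives [roŋɛnɔf].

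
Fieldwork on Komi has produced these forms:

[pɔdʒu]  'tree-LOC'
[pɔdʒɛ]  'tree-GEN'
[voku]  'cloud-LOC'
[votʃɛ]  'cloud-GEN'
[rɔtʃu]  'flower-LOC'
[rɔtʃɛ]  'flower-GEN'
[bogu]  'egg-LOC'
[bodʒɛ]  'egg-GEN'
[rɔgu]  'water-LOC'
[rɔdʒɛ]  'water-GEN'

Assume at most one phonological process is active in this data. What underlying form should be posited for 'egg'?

The stem for 'egg' ends in [g] in [bogu] but [dʒ] in [bodʒɛ].
If /dʒ/ were underlying and a rule turned it into [g] before the LOC suffix, 'tree' would also alternate; but it has [dʒ] in both [pɔdʒu] and [pɔdʒɛ].
The underlying segment must be /g/; /k/ and /g/ become palato-alveolar [tʃ] and [dʒ] before a front vowel, yielding [dʒ] there.
The underlying form of 'egg' is therefore /bog/.

/bog/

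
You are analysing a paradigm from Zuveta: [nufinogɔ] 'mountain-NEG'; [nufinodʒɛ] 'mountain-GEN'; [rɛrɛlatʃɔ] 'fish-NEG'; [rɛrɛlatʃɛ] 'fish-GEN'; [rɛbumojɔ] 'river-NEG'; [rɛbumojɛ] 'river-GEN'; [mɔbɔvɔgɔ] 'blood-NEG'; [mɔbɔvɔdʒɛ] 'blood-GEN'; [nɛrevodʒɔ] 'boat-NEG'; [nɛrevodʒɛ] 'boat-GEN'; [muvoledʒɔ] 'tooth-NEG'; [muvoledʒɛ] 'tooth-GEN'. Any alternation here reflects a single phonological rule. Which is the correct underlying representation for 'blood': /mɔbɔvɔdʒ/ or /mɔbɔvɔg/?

/mɔbɔvɔg/

The root 'blood' surfaces as [mɔbɔvɔgɔ] and [mɔbɔvɔdʒɛ], with a stem-final [g] ~ [dʒ] alternation.
Compare 'boat', with invariant [dʒ] in [nɛrevodʒɔ] and [nɛrevodʒɛ]: an analysis with underlying /dʒ/ and a rule producing [g] before the NEG suffix would wrongly predict alternation here too.
Therefore /g/ is basic and [dʒ] is derived by palatalization before a front vowel (/g/ becomes palato-alveolar [dʒ] before a front vowel).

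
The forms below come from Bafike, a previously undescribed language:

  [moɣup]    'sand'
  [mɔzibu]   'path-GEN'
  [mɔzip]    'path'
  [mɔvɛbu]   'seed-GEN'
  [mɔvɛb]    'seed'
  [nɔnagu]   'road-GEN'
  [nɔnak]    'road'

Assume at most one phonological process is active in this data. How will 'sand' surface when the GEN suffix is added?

'path' shows [b] ~ [p] at the end of the stem ([mɔzibu] vs [mɔzip]).
The stem 'seed' ([mɔvɛbu], [mɔvɛb]) shows [b] unchanged in both environments, so [b] cannot be basic with [p] derived in isolation.
Therefore /p/ is basic and [b] is derived by intervocalic voicing (voiceless stops become voiced between vowels).
From [moɣup] the stem 'sand' is /moɣup/; between vowels this yields [moɣubu].

[moɣubu]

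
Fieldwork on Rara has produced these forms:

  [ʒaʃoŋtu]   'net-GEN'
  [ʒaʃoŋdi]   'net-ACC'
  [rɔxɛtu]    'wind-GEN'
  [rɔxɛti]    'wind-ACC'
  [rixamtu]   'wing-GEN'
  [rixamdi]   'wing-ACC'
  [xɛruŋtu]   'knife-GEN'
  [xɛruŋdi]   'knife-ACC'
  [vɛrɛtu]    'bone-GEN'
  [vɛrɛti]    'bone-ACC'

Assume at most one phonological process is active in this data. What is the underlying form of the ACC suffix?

/-di/

The ACC morpheme has two allomorphs, [-di] and [-ti].
The GEN suffix, which begins with [t], is invariant after every stem; so [t] is not altered by any rule here.
So the underlying form is /-di/, and voiced stops become voiceless after a vowel.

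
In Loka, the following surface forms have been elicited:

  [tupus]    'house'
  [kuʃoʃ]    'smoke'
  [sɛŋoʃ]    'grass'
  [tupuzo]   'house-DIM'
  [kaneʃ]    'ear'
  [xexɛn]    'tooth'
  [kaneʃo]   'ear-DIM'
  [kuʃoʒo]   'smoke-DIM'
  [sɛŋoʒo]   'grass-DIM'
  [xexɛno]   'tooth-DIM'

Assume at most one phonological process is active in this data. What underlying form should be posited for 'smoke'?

'smoke' shows [ʃ] ~ [ʒ] at the end of the stem ([kuʃoʃ] vs [kuʃoʒo]).
If /ʃ/ were underlying and a rule turned it into [ʒ] before the DIM suffix, 'ear' would also alternate; but it has [ʃ] in both [kaneʃ] and [kaneʃo].
So /ʒ/ is underlying, and a rule of word-final obstruent devoicing — voiced obstruents become voiceless word-finally — gives [ʃ].
Hence 'smoke' is /kuʃoʒ/ underlyingly.

/kuʃoʒ/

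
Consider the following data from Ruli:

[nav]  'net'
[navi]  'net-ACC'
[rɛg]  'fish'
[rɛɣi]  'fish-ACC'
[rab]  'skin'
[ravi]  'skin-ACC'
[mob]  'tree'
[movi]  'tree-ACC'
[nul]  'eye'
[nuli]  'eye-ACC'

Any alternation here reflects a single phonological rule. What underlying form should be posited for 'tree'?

'tree' shows [b] ~ [v] at the end of the stem ([mob] vs [movi]).
But 'net' keeps [v] in both environments ([nav], [navi]), so there is no rule changing /v/ to [b] in isolation.
The underlying segment must be /b/; voiced stops become fricatives between vowels, yielding [v] there.
Hence 'tree' is /mob/ underlyingly.

/mob/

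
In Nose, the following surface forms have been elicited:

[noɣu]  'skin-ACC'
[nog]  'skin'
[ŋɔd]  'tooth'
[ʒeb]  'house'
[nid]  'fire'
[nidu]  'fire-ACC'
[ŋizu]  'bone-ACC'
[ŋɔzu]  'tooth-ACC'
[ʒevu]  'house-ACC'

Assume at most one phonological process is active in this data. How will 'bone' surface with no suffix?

The root 'tooth' surfaces as [ŋɔzu] and [ŋɔd], with a stem-final [z] ~ [d] alternation.
But 'fire' keeps [d] in both environments ([nidu], [nid]), so there is no rule changing /d/ to [z] before the ACC suffix.
Therefore /z/ is basic and [d] is derived by word-final hardening (voiced fricatives become stops word-finally).
From [ŋizu] the stem 'bone' is /ŋiz/; word-finally this yields [ŋid].

[ŋid]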